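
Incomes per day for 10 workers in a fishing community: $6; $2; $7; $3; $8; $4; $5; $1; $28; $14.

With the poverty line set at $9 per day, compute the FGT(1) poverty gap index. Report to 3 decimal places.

Below z: $1, $2, $3, $4, $5, $6, $7, $8 (q = 8 of N = 10).
Relative gaps: (9−1)/9 = 0.8889; (9−2)/9 = 0.7778; (9−3)/9 = 0.6667; (9−4)/9 = 0.5556; (9−5)/9 = 0.4444; (9−6)/9 = 0.3333; (9−7)/9 = 0.2222; (9−8)/9 = 0.1111.
Sum of shortfalls = 4.000000; P₁ averages over all N: 4.000000 / 10 = 0.400.

0.400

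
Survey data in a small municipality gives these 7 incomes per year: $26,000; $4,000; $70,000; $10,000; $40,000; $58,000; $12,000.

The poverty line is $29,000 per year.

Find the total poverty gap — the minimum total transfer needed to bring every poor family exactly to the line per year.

Poor units: $4,000, $10,000, $12,000, $26,000 (q = 4 of N = 7).
Individual gaps: 29000−4000 = 25000; 29000−10000 = 19000; 29000−12000 = 17000; 29000−26000 = 3000.
Aggregate gap = $64,000.

$64,000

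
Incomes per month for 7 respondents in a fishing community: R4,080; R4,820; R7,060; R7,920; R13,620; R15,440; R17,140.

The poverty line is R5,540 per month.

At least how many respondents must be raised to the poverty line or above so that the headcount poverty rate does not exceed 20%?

2 of the 7 respondents are poor, so H = 2/7 = 0.286.
A headcount ratio of at most 20% allows at most ⌊0.20 × 7⌋ = 1 poor respondents.
So at least 2 − 1 = 1 must be lifted.

1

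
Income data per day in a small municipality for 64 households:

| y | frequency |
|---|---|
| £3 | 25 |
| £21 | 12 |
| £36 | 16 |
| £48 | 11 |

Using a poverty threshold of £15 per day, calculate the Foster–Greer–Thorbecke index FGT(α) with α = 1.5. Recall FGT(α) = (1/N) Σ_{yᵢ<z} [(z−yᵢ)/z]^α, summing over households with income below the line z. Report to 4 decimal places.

0.2795

Incomes under z: 25×£3 (q = 25 of N = 64).
Gap ratios (z−y)/z: (15−3)/15 = 0.8000 (×25).
Raised to α = 1.5: 0.71554 (×25).
Sum = 17.888544; FGT(1.5) = 17.888544 / 64 = 0.2795.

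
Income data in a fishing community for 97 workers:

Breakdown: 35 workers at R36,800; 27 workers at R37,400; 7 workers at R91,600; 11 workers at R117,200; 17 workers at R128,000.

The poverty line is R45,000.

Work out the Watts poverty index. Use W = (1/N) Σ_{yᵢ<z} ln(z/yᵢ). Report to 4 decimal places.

0.1241

Below the line: 35×R36,800, 27×R37,400 (q = 62 of N = 97).
ln(z/y) terms: ln(45000/36800) = 0.2012 (×35); ln(45000/37400) = 0.1850 (×27).
W = 12.035541 / 97 = 0.1241.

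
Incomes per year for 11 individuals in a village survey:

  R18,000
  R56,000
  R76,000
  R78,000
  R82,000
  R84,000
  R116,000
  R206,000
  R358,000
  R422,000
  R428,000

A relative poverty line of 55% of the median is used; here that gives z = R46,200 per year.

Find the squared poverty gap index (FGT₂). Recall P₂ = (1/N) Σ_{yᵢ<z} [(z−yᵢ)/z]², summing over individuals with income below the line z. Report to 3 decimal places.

0.034

Below z: R18,000 (q = 1 of N = 11).
Gap ratios (z−y)/z: (46200−18000)/46200 = 0.6104.
Squared: 0.3726.
Sum = 0.372575; P₂ = 0.372575 / 11 = 0.034.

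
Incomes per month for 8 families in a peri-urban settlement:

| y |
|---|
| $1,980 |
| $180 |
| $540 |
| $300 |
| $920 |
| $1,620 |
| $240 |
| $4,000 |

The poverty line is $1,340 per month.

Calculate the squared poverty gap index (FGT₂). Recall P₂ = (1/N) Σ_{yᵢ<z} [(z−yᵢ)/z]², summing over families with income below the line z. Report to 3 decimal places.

Incomes under z: $180, $240, $300, $540, $920 (q = 5 of N = 8).
Relative gaps: (1340−180)/1340 = 0.8657; (1340−240)/1340 = 0.8209; (1340−300)/1340 = 0.7761; (1340−540)/1340 = 0.5970; (1340−920)/1340 = 0.3134.
Squared: 0.7494; 0.6739; 0.6024; 0.3564; 0.0982.
Sum = 2.480285; P₂ = 2.480285 / 8 = 0.310.

0.310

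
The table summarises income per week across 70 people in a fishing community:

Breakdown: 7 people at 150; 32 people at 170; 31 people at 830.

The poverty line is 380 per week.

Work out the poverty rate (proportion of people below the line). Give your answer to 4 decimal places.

0.5571

39 of the 70 people have income below 380.
H = 39/70 = 0.5571.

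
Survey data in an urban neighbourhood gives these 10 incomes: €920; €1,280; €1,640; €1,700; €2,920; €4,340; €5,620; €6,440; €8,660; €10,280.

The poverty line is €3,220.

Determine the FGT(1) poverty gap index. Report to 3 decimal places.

Below z: €920, €1,280, €1,640, €1,700, €2,920 (q = 5 of N = 10).
Shortfall ratios: (3220−920)/3220 = 0.7143; (3220−1280)/3220 = 0.6025; (3220−1640)/3220 = 0.4907; (3220−1700)/3220 = 0.4720; (3220−2920)/3220 = 0.0932.
Σ = 2.372671. Dividing by the full population N = 10 gives P₁ = 0.237.

0.237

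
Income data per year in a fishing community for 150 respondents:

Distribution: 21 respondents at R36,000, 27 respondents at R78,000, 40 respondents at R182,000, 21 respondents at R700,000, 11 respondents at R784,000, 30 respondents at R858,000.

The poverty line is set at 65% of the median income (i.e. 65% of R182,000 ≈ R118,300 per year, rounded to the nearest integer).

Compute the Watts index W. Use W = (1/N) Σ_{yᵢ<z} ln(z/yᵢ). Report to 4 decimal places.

Below z: 21×R36,000, 27×R78,000 (q = 48 of N = 150).
Log shortfalls: ln(118300/36000) = 1.1897 (×21); ln(118300/78000) = 0.4165 (×27).
W = 36.229705 / 150 = 0.2415.

0.2415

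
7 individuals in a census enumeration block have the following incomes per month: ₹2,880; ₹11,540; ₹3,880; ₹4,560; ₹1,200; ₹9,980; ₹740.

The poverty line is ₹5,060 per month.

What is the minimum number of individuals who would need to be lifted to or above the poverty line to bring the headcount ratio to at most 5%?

5 of the 7 individuals are poor, so H = 5/7 = 0.714.
A headcount ratio of at most 5% allows at most ⌊0.05 × 7⌋ = 0 poor individuals.
So at least 5 − 0 = 5 must be lifted.

5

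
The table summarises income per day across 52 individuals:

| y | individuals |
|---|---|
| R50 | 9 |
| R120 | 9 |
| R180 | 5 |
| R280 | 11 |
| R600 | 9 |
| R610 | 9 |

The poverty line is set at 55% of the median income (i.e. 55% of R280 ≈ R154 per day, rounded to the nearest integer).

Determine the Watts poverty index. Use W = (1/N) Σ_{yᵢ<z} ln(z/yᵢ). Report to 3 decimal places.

Poor units: 9×R50, 9×R120 (q = 18 of N = 52).
ln(z/y) terms: ln(154/50) = 1.1249 (×9); ln(154/120) = 0.2495 (×9).
W = 12.369514 / 52 = 0.238.

0.238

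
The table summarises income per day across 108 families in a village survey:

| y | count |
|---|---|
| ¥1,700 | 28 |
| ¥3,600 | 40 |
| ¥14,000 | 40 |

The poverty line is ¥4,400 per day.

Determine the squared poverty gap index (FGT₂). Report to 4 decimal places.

Below the line: 28×¥1,700, 40×¥3,600 (q = 68 of N = 108).
Gap ratios (z−y)/z: (4400−1700)/4400 = 0.6136 (×28); (4400−3600)/4400 = 0.1818 (×40).
Squared: 0.3765 (×28); 0.0331 (×40).
Sum = 11.865702; P₂ = 11.865702 / 108 = 0.1099.

0.1099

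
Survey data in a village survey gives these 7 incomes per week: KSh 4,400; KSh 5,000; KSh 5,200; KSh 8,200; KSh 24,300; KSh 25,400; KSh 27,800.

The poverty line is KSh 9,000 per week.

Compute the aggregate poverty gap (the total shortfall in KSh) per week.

KSh 13,200

Incomes under z: KSh 4,400, KSh 5,000, KSh 5,200, KSh 8,200 (q = 4 of N = 7).
Individual gaps: 9000−4400 = 4600; 9000−5000 = 4000; 9000−5200 = 3800; 9000−8200 = 800.
Aggregate gap = KSh 13,200.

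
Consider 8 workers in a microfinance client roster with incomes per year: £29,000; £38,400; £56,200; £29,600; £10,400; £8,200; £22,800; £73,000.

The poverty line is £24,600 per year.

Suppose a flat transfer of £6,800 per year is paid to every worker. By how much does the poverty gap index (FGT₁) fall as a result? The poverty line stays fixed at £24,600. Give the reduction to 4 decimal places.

Before: below the line — £8,200, £10,400, £22,800; poverty gap index (FGT₁) = 0.164634.
After the £6,800 transfer: below the line — £15,000, £17,200; poverty gap index (FGT₁) = 0.086382.
Reduction = 0.164634 − 0.086382 = 0.0783.

0.0783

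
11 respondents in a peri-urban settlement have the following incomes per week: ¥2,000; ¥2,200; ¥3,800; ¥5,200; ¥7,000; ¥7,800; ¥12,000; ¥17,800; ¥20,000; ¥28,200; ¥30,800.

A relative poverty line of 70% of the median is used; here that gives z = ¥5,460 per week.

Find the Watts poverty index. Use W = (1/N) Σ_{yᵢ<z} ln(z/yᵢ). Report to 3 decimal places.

Incomes under z: ¥2,000, ¥2,200, ¥3,800, ¥5,200 (q = 4 of N = 11).
ln(z/y) terms: ln(5460/2000) = 1.0043; ln(5460/2200) = 0.9090; ln(5460/3800) = 0.3624; ln(5460/5200) = 0.0488.
W = 2.324531 / 11 = 0.211.

0.211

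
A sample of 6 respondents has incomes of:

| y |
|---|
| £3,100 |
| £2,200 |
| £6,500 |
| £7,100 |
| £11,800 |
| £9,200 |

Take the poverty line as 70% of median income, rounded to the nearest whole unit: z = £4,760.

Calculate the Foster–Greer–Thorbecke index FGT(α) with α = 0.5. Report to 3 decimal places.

Poor units: £2,200, £3,100 (q = 2 of N = 6).
Gap ratios (z−y)/z: (4760−2200)/4760 = 0.5378; (4760−3100)/4760 = 0.3487.
Raised to α = 0.5: 0.73336; 0.59054.
Sum = 1.323900; FGT(0.5) = 1.323900 / 6 = 0.221.

0.221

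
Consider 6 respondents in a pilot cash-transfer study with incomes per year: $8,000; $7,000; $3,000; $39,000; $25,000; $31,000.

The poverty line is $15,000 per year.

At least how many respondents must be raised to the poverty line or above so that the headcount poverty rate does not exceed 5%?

3

3 of the 6 respondents are poor, so H = 3/6 = 0.500.
A headcount ratio of at most 5% allows at most ⌊0.05 × 6⌋ = 0 poor respondents.
So at least 3 − 0 = 3 must be lifted.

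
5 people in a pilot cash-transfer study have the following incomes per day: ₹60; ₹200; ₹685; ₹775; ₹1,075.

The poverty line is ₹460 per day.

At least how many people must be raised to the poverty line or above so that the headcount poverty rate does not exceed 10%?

Currently q = 2 of N = 5 are below the line (H = 0.400).
A headcount ratio of at most 10% allows at most ⌊0.10 × 5⌋ = 0 poor people.
So at least 2 − 0 = 2 must be lifted.

2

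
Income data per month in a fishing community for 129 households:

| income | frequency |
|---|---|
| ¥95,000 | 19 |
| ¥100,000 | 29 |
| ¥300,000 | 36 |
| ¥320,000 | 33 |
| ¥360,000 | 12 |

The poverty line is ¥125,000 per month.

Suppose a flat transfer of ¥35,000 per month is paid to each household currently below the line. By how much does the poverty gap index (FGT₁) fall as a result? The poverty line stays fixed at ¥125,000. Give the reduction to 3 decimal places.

0.080

Before: below the line — 19×¥95,000, 29×¥100,000; poverty gap index (FGT₁) = 0.08031.
After the ¥35,000 transfer: below the line — none; poverty gap index (FGT₁) = 0.00000.
Reduction = 0.08031 − 0.00000 = 0.080.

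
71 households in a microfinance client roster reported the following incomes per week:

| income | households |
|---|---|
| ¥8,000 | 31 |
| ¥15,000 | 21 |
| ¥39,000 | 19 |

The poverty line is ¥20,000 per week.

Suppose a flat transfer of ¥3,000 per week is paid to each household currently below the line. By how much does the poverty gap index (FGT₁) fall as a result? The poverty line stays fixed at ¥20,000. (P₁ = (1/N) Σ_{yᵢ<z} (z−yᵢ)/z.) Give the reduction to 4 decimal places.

Before: below the line — 31×¥8,000, 21×¥15,000; poverty gap index (FGT₁) = 0.335915.
After the ¥3,000 transfer: below the line — 31×¥11,000, 21×¥18,000; poverty gap index (FGT₁) = 0.226056.
Reduction = 0.335915 − 0.226056 = 0.1099.

0.1099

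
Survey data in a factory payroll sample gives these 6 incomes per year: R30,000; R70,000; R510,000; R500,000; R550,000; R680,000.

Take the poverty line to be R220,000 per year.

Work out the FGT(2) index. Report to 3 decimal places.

Below z: R30,000, R70,000 (q = 2 of N = 6).
Shortfall ratios: (220000−30000)/220000 = 0.8636; (220000−70000)/220000 = 0.6818.
Squared: 0.7459; 0.4649.
Sum = 1.210744; P₂ = 1.210744 / 6 = 0.202.

0.202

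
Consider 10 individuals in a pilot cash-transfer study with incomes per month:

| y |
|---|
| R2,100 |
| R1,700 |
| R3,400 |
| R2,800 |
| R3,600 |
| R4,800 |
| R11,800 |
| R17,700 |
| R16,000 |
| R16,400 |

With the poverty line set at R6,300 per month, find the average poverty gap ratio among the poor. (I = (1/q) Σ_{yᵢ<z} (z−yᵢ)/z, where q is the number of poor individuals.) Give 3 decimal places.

Below the line: R1,700, R2,100, R2,800, R3,400, R3,600, R4,800 (q = 6 of N = 10).
Shortfall ratios (z−y)/z: 0.7302, 0.6667, 0.5556, 0.4603, 0.4286, 0.2381; sum = 3.079365.
I averages over the q = 6 poor units only: 3.079365 / 6 = 0.513.

0.513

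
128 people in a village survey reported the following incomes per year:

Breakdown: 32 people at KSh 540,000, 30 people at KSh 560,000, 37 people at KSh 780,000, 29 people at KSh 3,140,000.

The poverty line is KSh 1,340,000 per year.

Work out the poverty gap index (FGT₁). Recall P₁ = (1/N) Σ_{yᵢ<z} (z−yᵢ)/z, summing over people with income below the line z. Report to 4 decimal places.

0.4065

Below the line: 32×KSh 540,000, 30×KSh 560,000, 37×KSh 780,000 (q = 99 of N = 128).
Normalized shortfalls: (1340000−540000)/1340000 = 0.5970 (×32); (1340000−560000)/1340000 = 0.5821 (×30); (1340000−780000)/1340000 = 0.4179 (×37).
Sum of shortfalls = 52.029851; P₁ averages over all N: 52.029851 / 128 = 0.4065.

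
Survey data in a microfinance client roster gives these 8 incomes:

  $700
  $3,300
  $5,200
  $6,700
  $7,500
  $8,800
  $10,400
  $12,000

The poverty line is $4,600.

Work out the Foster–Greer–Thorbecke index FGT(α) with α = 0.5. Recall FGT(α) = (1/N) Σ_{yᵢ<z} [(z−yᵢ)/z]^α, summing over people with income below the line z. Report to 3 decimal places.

Below z: $700, $3,300 (q = 2 of N = 8).
Gap ratios (z−y)/z: (4600−700)/4600 = 0.8478; (4600−3300)/4600 = 0.2826.
Raised to α = 0.5: 0.92077; 0.53161.
Sum = 1.452384; FGT(0.5) = 1.452384 / 8 = 0.182.

0.182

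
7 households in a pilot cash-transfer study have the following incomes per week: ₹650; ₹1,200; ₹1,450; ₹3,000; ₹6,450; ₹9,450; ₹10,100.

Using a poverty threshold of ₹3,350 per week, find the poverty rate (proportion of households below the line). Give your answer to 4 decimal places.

0.5714

4 of the 7 households have income below ₹3,350.
H = 4/7 = 0.5714.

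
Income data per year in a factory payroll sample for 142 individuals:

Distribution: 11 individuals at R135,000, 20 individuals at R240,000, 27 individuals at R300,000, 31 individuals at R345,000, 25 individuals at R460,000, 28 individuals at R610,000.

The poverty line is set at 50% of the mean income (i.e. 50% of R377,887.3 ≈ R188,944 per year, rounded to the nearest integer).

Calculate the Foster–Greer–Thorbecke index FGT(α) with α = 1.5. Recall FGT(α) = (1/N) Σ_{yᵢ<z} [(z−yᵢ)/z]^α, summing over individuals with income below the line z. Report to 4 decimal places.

0.0118

Poor units: 11×R135,000 (q = 11 of N = 142).
Relative gaps: (188944−135000)/188944 = 0.2855 (×11).
Raised to α = 1.5: 0.15255 (×11).
Sum = 1.678061; FGT(1.5) = 1.678061 / 142 = 0.0118.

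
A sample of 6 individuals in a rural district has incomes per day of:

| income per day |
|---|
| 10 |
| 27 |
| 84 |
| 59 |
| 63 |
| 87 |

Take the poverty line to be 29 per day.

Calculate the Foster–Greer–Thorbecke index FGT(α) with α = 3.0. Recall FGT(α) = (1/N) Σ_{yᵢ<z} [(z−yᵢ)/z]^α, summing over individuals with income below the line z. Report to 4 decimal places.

Poor units: 10, 27 (q = 2 of N = 6).
Gap ratios (z−y)/z: (29−10)/29 = 0.6552; (29−27)/29 = 0.0690.
Raised to α = 3.0: 0.28123; 0.00033.
Sum = 0.281561; FGT(3.0) = 0.281561 / 6 = 0.0469.

0.0469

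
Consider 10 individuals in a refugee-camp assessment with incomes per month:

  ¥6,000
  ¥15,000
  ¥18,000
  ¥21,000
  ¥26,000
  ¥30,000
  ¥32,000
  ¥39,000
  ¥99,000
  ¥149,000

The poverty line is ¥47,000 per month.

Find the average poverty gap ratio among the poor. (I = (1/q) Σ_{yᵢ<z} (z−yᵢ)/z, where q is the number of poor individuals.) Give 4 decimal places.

Below z: ¥6,000, ¥15,000, ¥18,000, ¥21,000, ¥26,000, ¥30,000, ¥32,000, ¥39,000 (q = 8 of N = 10).
Shortfall ratios (z−y)/z: 0.8723, 0.6809, 0.6170, 0.5532, 0.4468, 0.3617, 0.3191, 0.1702; sum = 4.021277.
The income-gap ratio divides by q (the poor only): 4.021277 / 8 = 0.5027.

0.5027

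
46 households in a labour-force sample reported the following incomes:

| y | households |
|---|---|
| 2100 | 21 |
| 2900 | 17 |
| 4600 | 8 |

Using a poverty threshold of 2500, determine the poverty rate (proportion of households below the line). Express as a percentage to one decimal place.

45.7%

21 of the 46 households have income below 2500.
H = 21/46 = 45.7%.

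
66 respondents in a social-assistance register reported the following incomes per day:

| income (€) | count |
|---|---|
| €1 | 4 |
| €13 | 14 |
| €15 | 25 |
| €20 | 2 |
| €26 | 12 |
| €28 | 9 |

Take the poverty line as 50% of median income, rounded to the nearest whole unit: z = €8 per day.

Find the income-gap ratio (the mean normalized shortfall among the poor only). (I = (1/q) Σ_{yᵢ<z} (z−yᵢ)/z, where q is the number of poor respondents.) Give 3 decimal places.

Below the line: 4×€1 (q = 4 of N = 66).
Shortfall ratios (z−y)/z: 0.8750 (×4); sum = 3.500000.
I averages over the q = 4 poor units only: 3.500000 / 4 = 0.875.

0.875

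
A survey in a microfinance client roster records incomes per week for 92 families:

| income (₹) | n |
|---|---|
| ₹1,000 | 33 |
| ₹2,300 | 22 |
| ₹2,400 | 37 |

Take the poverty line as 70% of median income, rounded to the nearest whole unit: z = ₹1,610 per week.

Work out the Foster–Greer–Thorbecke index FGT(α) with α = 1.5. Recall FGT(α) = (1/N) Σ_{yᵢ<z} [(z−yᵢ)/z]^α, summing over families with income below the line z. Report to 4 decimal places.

0.0837

Incomes under z: 33×₹1,000 (q = 33 of N = 92).
Gap ratios (z−y)/z: (1610−1000)/1610 = 0.3789 (×33).
Raised to α = 1.5: 0.23321 (×33).
Sum = 7.696085; FGT(1.5) = 7.696085 / 92 = 0.0837.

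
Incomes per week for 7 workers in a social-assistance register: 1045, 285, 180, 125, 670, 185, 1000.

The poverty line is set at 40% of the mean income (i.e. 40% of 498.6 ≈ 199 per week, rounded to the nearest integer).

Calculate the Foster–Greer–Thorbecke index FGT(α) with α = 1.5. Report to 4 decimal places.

0.0393

Poor units: 125, 180, 185 (q = 3 of N = 7).
Shortfall ratios: (199−125)/199 = 0.3719; (199−180)/199 = 0.0955; (199−185)/199 = 0.0704.
Raised to α = 1.5: 0.22676; 0.02950; 0.01866.
Sum = 0.274923; FGT(1.5) = 0.274923 / 7 = 0.0393.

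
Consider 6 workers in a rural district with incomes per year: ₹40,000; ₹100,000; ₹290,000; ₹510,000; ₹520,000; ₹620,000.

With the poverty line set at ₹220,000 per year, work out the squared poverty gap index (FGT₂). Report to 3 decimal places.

0.161

Poor units: ₹40,000, ₹100,000 (q = 2 of N = 6).
Normalized shortfalls: (220000−40000)/220000 = 0.8182; (220000−100000)/220000 = 0.5455.
Squared: 0.6694; 0.2975.
Sum = 0.966942; P₂ = 0.966942 / 6 = 0.161.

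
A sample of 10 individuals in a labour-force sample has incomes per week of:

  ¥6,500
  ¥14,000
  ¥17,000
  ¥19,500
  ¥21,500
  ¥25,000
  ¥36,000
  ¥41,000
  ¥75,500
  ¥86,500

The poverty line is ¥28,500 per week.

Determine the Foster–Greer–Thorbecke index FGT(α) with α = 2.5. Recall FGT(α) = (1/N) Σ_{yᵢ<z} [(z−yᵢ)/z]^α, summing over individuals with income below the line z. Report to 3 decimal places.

0.090

Below z: ¥6,500, ¥14,000, ¥17,000, ¥19,500, ¥21,500, ¥25,000 (q = 6 of N = 10).
Shortfall ratios: (28500−6500)/28500 = 0.7719; (28500−14000)/28500 = 0.5088; (28500−17000)/28500 = 0.4035; (28500−19500)/28500 = 0.3158; (28500−21500)/28500 = 0.2456; (28500−25000)/28500 = 0.1228.
Raised to α = 2.5: 0.52353; 0.18463; 0.10343; 0.05604; 0.02990; 0.00529.
Sum = 0.902815; FGT(2.5) = 0.902815 / 10 = 0.090.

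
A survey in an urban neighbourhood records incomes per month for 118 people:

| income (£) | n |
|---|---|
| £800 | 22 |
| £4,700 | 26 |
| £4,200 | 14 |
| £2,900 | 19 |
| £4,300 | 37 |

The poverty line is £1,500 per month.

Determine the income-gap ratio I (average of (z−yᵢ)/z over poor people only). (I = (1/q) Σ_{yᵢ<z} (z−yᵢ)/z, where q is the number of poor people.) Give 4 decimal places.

Poor units: 22×£800 (q = 22 of N = 118).
Relative gaps: 0.4667 (×22); sum = 10.266667.
I averages over the q = 22 poor units only: 10.266667 / 22 = 0.4667.

0.4667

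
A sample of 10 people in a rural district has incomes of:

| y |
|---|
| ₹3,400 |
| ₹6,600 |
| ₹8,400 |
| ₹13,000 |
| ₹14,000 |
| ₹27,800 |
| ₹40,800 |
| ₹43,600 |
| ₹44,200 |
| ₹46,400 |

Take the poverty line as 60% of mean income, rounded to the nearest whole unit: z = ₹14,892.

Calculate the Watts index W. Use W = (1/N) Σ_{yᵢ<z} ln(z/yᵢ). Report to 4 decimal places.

0.3061

Poor units: ₹3,400, ₹6,600, ₹8,400, ₹13,000, ₹14,000 (q = 5 of N = 10).
Log shortfalls: ln(14892/3400) = 1.4770; ln(14892/6600) = 0.8138; ln(14892/8400) = 0.5726; ln(14892/13000) = 0.1359; ln(14892/14000) = 0.0618.
W = 3.061037 / 10 = 0.3061.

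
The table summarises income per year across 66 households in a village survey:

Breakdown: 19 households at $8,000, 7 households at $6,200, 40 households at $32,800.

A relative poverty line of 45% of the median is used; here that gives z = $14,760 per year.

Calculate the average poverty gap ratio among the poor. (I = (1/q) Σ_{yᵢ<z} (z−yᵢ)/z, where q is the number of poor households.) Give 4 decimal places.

0.4908

Poor units: 7×$6,200, 19×$8,000 (q = 26 of N = 66).
Relative gaps: 0.5799 (×7), 0.4580 (×19); sum = 12.761518.
I averages over the q = 26 poor units only: 12.761518 / 26 = 0.4908.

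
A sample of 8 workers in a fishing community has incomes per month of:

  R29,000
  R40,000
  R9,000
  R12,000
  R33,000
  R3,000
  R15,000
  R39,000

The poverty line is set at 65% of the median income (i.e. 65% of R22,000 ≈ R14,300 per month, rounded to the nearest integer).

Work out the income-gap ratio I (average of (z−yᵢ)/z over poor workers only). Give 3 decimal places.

Poor units: R3,000, R9,000, R12,000 (q = 3 of N = 8).
Shortfall ratios (z−y)/z: 0.7902, 0.3706, 0.1608; sum = 1.321678.
The income-gap ratio divides by q (the poor only): 1.321678 / 3 = 0.441.

0.441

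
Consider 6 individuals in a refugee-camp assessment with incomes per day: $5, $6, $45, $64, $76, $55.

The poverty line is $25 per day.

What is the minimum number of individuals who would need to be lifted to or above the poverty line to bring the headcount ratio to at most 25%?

Currently q = 2 of N = 6 are below the line (H = 0.333).
A headcount ratio of at most 25% allows at most ⌊0.25 × 6⌋ = 1 poor individuals.
So at least 2 − 1 = 1 must be lifted.

1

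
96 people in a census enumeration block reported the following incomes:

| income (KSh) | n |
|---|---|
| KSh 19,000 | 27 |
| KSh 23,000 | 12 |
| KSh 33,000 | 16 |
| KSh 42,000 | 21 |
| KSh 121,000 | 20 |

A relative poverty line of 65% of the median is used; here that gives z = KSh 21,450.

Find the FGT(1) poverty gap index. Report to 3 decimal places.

Below the line: 27×KSh 19,000 (q = 27 of N = 96).
Shortfall ratios: (21450−19000)/21450 = 0.1142 (×27).
Σ = 3.083916. Dividing by the full population N = 96 gives P₁ = 0.032.

0.032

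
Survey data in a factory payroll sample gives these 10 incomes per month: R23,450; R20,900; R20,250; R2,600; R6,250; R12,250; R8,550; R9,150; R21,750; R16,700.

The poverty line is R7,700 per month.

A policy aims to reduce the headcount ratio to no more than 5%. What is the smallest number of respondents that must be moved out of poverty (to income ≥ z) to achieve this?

2

Currently q = 2 of N = 10 are below the line (H = 0.200).
A headcount ratio of at most 5% allows at most ⌊0.05 × 10⌋ = 0 poor respondents.
So at least 2 − 0 = 2 must be lifted.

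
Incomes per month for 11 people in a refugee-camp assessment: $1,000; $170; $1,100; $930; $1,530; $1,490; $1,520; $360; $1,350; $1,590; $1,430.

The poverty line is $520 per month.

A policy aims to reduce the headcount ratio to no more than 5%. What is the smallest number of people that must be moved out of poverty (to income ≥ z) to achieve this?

2 of the 11 people are poor, so H = 2/11 = 0.182.
A headcount ratio of at most 5% allows at most ⌊0.05 × 11⌋ = 0 poor people.
So at least 2 − 0 = 2 must be lifted.

2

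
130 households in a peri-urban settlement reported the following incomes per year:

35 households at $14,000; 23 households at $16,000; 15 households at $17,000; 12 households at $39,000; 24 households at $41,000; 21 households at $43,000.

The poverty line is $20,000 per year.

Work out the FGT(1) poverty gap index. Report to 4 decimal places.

Below z: 35×$14,000, 23×$16,000, 15×$17,000 (q = 73 of N = 130).
Normalized shortfalls: (20000−14000)/20000 = 0.3000 (×35); (20000−16000)/20000 = 0.2000 (×23); (20000−17000)/20000 = 0.1500 (×15).
Σ = 17.350000. Dividing by the full population N = 130 gives P₁ = 0.1335.

0.1335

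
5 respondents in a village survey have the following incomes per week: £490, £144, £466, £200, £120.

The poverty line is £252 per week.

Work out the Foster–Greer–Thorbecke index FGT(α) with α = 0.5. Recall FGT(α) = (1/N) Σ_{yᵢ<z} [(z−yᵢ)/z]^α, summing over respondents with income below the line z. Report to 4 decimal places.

Below the line: £120, £144, £200 (q = 3 of N = 5).
Shortfall ratios: (252−120)/252 = 0.5238; (252−144)/252 = 0.4286; (252−200)/252 = 0.2063.
Raised to α = 0.5: 0.72375; 0.65465; 0.45426.
Sum = 1.832657; FGT(0.5) = 1.832657 / 5 = 0.3665.

0.3665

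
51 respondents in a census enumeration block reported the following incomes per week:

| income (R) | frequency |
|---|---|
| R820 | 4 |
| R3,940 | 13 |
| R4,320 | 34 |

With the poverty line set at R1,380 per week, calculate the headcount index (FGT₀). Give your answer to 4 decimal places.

0.0784

4 of the 51 respondents have income below R1,380.
H = 4/51 = 0.0784.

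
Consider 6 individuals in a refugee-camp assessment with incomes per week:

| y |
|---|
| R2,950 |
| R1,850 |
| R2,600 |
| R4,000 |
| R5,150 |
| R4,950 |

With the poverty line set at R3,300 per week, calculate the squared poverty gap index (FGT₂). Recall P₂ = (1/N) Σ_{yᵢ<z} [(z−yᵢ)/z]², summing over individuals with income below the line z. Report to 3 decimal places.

0.042

Poor units: R1,850, R2,600, R2,950 (q = 3 of N = 6).
Gap ratios (z−y)/z: (3300−1850)/3300 = 0.4394; (3300−2600)/3300 = 0.2121; (3300−2950)/3300 = 0.1061.
Squared: 0.1931; 0.0450; 0.0112.
Sum = 0.249311; P₂ = 0.249311 / 6 = 0.042.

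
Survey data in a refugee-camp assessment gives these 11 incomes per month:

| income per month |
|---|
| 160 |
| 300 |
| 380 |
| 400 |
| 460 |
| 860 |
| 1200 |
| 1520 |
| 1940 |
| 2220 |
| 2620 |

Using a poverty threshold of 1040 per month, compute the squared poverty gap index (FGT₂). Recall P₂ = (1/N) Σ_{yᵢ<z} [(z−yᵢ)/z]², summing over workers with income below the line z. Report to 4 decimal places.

0.2132

Below z: 160, 300, 380, 400, 460, 860 (q = 6 of N = 11).
Relative gaps: (1040−160)/1040 = 0.8462; (1040−300)/1040 = 0.7115; (1040−380)/1040 = 0.6346; (1040−400)/1040 = 0.6154; (1040−460)/1040 = 0.5577; (1040−860)/1040 = 0.1731.
Squared: 0.7160; 0.5063; 0.4027; 0.3787; 0.3110; 0.0300.
Sum = 2.344675; P₂ = 2.344675 / 11 = 0.2132.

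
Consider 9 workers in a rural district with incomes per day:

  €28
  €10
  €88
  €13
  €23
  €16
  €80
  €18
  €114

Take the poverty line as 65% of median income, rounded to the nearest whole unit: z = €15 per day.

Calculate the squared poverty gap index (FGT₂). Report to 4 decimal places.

Below z: €10, €13 (q = 2 of N = 9).
Relative gaps: (15−10)/15 = 0.3333; (15−13)/15 = 0.1333.
Squared: 0.1111; 0.0178.
Sum = 0.128889; P₂ = 0.128889 / 9 = 0.0143.

0.0143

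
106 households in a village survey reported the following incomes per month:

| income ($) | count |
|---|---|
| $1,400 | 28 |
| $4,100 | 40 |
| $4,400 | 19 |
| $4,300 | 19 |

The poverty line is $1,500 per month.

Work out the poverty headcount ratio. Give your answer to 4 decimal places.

0.2642

28 of the 106 households have income below $1,500.
H = 28/106 = 0.2642.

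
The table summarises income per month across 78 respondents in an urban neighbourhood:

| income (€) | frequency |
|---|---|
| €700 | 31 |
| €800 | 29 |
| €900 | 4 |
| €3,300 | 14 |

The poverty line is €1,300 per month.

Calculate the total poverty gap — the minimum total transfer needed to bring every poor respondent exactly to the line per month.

€34,700

Poor units: 31×€700, 29×€800, 4×€900 (q = 64 of N = 78).
Individual gaps: 31×(1300−700) = 18600; 29×(1300−800) = 14500; 4×(1300−900) = 1600.
Aggregate gap = €34,700.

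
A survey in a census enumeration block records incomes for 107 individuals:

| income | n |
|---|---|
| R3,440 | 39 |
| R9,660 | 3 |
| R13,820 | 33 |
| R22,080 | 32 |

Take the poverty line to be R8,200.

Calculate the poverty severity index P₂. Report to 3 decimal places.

0.123

Poor units: 39×R3,440 (q = 39 of N = 107).
Shortfall ratios: (8200−3440)/8200 = 0.5805 (×39).
Squared: 0.3370 (×39).
Sum = 13.141678; P₂ = 13.141678 / 107 = 0.123.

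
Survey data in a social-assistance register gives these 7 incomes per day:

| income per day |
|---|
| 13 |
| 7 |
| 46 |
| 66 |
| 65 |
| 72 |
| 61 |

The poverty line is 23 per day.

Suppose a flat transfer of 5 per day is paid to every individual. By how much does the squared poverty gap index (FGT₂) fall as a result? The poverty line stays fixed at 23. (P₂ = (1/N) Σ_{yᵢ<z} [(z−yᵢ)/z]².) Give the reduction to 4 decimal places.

Before: below the line — 7, 13; squared poverty gap index (FGT₂) = 0.096138.
After the 5 transfer: below the line — 12, 18; squared poverty gap index (FGT₂) = 0.039427.
Reduction = 0.096138 − 0.039427 = 0.0567.

0.0567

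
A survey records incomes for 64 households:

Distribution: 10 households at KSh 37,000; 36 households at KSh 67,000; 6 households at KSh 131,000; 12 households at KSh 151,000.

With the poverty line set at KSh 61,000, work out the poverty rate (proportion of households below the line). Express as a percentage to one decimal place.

15.6%

10 of the 64 households have income below KSh 61,000.
H = 10/64 = 15.6%.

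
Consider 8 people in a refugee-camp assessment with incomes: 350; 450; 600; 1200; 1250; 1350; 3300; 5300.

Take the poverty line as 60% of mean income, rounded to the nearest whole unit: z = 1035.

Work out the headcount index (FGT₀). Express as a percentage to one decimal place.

37.5%

3 of the 8 people have income below 1035.
H = 3/8 = 37.5%.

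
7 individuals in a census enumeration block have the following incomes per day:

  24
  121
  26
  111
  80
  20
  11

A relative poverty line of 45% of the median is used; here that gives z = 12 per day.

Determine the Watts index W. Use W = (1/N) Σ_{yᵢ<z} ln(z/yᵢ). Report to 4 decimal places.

Incomes under z: 11 (q = 1 of N = 7).
Log shortfalls: ln(12/11) = 0.0870.
W = 0.087011 / 7 = 0.0124.

0.0124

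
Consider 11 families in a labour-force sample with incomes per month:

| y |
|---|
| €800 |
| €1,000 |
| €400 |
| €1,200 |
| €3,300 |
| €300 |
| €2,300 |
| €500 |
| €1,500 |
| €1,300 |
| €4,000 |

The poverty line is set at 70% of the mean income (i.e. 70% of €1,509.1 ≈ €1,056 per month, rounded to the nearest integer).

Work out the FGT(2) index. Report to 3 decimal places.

Incomes under z: €300, €400, €500, €800, €1,000 (q = 5 of N = 11).
Relative gaps: (1056−300)/1056 = 0.7159; (1056−400)/1056 = 0.6212; (1056−500)/1056 = 0.5265; (1056−800)/1056 = 0.2424; (1056−1000)/1056 = 0.0530.
Squared: 0.5125; 0.3859; 0.2772; 0.0588; 0.0028.
Sum = 1.237230; P₂ = 1.237230 / 11 = 0.112.

0.112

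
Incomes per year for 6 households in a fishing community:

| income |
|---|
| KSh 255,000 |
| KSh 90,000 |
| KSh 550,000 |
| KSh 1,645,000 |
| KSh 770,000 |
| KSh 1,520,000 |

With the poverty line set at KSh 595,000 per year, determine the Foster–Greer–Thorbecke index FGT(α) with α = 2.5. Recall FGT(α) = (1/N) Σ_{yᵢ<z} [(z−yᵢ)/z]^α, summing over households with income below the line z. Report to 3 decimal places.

0.152

Below z: KSh 90,000, KSh 255,000, KSh 550,000 (q = 3 of N = 6).
Shortfall ratios: (595000−90000)/595000 = 0.8487; (595000−255000)/595000 = 0.5714; (595000−550000)/595000 = 0.0756.
Raised to α = 2.5: 0.66365; 0.24683; 0.00157.
Sum = 0.912052; FGT(2.5) = 0.912052 / 6 = 0.152.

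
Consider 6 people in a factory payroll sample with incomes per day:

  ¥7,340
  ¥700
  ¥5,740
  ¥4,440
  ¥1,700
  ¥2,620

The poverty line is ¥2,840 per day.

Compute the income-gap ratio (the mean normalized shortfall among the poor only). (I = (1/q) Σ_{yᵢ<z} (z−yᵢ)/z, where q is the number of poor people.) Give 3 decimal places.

Incomes under z: ¥700, ¥1,700, ¥2,620 (q = 3 of N = 6).
Relative gaps: 0.7535, 0.4014, 0.0775; sum = 1.232394.
The income-gap ratio divides by q (the poor only): 1.232394 / 3 = 0.411.

0.411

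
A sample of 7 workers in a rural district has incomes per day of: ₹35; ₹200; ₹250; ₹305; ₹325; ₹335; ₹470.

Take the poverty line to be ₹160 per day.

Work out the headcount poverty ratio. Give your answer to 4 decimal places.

0.1429

1 of the 7 workers have income below ₹160.
H = 1/7 = 0.1429.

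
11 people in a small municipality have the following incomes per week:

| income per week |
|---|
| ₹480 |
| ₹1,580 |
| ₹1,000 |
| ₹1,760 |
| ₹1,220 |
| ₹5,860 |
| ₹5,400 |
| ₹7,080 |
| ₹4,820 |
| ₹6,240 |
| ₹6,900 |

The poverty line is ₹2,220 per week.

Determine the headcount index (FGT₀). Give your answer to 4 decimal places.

0.4545

5 of the 11 people have income below ₹2,220.
H = 5/11 = 0.4545.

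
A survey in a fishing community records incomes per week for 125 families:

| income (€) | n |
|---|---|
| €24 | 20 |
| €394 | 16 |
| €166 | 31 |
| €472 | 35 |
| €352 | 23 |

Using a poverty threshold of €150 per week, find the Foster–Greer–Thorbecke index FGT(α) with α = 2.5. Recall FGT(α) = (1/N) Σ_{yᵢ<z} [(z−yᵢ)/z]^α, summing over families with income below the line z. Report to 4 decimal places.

0.1035

Incomes under z: 20×€24 (q = 20 of N = 125).
Gap ratios (z−y)/z: (150−24)/150 = 0.8400 (×20).
Raised to α = 2.5: 0.64669 (×20).
Sum = 12.933862; FGT(2.5) = 12.933862 / 125 = 0.1035.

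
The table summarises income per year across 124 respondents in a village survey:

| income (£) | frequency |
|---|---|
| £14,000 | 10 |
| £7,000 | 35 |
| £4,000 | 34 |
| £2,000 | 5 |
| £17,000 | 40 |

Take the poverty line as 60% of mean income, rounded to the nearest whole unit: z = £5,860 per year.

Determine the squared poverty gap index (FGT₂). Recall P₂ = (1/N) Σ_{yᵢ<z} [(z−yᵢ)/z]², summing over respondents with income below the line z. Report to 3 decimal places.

Poor units: 5×£2,000, 34×£4,000 (q = 39 of N = 124).
Relative gaps: (5860−2000)/5860 = 0.6587 (×5); (5860−4000)/5860 = 0.3174 (×34).
Squared: 0.4339 (×5); 0.1007 (×34).
Sum = 5.594835; P₂ = 5.594835 / 124 = 0.045.

0.045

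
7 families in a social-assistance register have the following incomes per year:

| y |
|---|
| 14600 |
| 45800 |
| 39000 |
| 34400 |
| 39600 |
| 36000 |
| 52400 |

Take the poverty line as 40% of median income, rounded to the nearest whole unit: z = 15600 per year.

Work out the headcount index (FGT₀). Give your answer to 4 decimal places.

0.1429

1 of the 7 families have income below 15600.
H = 1/7 = 0.1429.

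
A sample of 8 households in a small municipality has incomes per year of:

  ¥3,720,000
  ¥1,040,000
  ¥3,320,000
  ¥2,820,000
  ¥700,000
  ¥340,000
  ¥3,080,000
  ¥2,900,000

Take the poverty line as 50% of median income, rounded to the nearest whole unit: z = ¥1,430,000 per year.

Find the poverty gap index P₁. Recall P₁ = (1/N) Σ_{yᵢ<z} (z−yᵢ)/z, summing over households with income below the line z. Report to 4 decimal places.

0.1932

Incomes under z: ¥340,000, ¥700,000, ¥1,040,000 (q = 3 of N = 8).
Relative gaps: (1430000−340000)/1430000 = 0.7622; (1430000−700000)/1430000 = 0.5105; (1430000−1040000)/1430000 = 0.2727.
Σ = 1.545455. Dividing by the full population N = 8 gives P₁ = 0.1932.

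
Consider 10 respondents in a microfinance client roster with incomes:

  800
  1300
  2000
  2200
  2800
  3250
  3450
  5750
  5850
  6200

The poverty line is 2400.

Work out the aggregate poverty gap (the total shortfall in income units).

Incomes under z: 800, 1300, 2000, 2200 (q = 4 of N = 10).
Individual gaps: 2400−800 = 1600; 2400−1300 = 1100; 2400−2000 = 400; 2400−2200 = 200.
Aggregate gap = 3300.

3300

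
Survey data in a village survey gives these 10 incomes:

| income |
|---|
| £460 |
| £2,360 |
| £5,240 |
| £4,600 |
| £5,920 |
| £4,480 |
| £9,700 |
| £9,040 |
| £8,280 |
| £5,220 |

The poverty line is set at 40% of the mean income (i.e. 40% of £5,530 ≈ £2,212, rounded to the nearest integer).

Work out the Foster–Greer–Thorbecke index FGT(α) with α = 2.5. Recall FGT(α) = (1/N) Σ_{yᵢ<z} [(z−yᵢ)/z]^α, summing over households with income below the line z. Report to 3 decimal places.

Below z: £460 (q = 1 of N = 10).
Normalized shortfalls: (2212−460)/2212 = 0.7920.
Raised to α = 2.5: 0.55831.
Sum = 0.558306; FGT(2.5) = 0.558306 / 10 = 0.056.

0.056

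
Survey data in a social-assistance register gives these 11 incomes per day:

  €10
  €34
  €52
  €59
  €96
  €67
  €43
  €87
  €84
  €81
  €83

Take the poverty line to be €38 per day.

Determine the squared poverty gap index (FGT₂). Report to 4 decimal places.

Poor units: €10, €34 (q = 2 of N = 11).
Shortfall ratios: (38−10)/38 = 0.7368; (38−34)/38 = 0.1053.
Squared: 0.5429; 0.0111.
Sum = 0.554017; P₂ = 0.554017 / 11 = 0.0504.

0.0504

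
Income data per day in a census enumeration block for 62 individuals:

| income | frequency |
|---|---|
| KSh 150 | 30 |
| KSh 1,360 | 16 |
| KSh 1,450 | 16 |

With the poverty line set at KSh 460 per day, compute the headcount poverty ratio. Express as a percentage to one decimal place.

30 of the 62 individuals have income below KSh 460.
H = 30/62 = 48.4%.

48.4%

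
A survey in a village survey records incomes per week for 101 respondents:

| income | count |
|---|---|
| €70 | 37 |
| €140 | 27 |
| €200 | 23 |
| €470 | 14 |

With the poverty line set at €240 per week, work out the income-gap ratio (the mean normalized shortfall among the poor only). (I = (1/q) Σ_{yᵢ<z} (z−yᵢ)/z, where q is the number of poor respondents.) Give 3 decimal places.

Incomes under z: 37×€70, 27×€140, 23×€200 (q = 87 of N = 101).
Shortfall ratios (z−y)/z: 0.7083 (×37), 0.4167 (×27), 0.1667 (×23); sum = 41.291667.
The income-gap ratio divides by q (the poor only): 41.291667 / 87 = 0.475.

0.475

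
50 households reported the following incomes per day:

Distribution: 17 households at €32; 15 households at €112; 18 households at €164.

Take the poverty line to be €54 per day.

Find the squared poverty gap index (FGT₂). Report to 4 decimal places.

Poor units: 17×€32 (q = 17 of N = 50).
Normalized shortfalls: (54−32)/54 = 0.4074 (×17).
Squared: 0.1660 (×17).
Sum = 2.821674; P₂ = 2.821674 / 50 = 0.0564.

0.0564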